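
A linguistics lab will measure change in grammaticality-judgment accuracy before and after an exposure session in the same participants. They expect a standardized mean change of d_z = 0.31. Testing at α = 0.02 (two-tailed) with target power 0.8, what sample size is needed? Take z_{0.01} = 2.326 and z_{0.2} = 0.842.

For a paired (one-sample on differences) test: n = ((z_{α/2} + z_β) / d)².
z_{α/2} + z_β = 2.326 + 0.842 = 3.168.
n = (3.168 / 0.31)² = 10.219² = 104.44.
Round up.

n = 105 pairs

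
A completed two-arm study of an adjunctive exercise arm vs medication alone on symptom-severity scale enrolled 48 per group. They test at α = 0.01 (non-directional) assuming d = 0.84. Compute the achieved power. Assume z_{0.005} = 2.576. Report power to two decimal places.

For two equal groups, power = Φ(d·√(n/2) − z_{α/2}).
d·√(n/2) = 0.84 × √(48/2) = 0.84 × 4.899 = 4.115.
z_β = 4.115 − 2.576 = 1.539.
Power = Φ(1.539) = 0.938.

power ≈ 0.94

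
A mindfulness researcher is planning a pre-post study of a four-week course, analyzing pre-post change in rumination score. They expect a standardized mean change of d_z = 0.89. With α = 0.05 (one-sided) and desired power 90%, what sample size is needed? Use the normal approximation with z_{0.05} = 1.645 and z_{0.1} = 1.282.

For a paired (one-sample on differences) test: n = ((z_{α} + z_β) / d)².
z_{α} + z_β = 1.645 + 1.282 = 2.927.
n = (2.927 / 0.89)² = 3.289² = 10.82.
Round up.

n = 11 pairs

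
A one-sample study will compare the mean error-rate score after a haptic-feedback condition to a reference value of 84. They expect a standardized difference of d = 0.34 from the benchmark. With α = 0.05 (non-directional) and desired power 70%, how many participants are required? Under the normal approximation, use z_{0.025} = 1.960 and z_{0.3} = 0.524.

n = 54

For a one-sample test: n = ((z_{α/2} + z_β) / d)².
z_{α/2} + z_β = 1.960 + 0.524 = 2.484.
n = (2.484 / 0.34)² = 7.306² = 53.38.
Round up.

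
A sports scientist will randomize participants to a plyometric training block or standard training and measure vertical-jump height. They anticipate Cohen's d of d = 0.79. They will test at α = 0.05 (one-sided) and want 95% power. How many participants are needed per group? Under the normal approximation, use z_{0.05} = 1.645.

n = 35 per group

For two independent groups with equal n: n = 2·((z_{α} + z_β) / d)².
z_{α} + z_β = 1.645 + 1.645 = 3.290.
n = 2 × (3.290 / 0.79)² = 2 × 4.165² = 2 × 17.34 = 34.7.
Round up to the next whole participant.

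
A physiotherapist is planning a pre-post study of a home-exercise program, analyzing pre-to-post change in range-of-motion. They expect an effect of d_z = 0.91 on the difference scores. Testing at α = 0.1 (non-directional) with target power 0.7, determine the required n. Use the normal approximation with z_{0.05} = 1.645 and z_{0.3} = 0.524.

For a paired (one-sample on differences) test: n = ((z_{α/2} + z_β) / d)².
z_{α/2} + z_β = 1.645 + 0.524 = 2.169.
n = (2.169 / 0.91)² = 2.384² = 5.68.
Round up.

n = 6 pairs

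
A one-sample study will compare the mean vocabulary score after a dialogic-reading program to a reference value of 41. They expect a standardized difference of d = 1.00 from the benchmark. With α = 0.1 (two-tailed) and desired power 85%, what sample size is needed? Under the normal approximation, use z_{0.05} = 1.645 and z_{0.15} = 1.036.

For a one-sample test: n = ((z_{α/2} + z_β) / d)².
z_{α/2} + z_β = 1.645 + 1.036 = 2.681.
n = (2.681 / 1.00)² = 2.681² = 7.19.
Round up.

n = 8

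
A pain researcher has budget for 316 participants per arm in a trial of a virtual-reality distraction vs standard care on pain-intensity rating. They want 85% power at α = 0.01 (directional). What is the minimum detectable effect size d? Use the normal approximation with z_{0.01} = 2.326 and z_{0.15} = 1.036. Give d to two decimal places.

d_min ≈ 0.27

For two independent groups of n = 316 each: d_min = (z_{α} + z_β)·√(2/n).
z-sum = 2.326 + 1.036 = 3.362.
d_min = 3.362 × √(2/316) = 3.362 × 0.0796 = 0.267.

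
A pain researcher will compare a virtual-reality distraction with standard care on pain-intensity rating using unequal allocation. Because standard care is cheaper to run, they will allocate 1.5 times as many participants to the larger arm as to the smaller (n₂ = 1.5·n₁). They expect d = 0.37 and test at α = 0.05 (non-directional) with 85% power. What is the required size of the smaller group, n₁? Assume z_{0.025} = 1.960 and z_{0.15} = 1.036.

n₁ = 110

With allocation ratio k = n₂/n₁ = 1.5, Var(x̄₁−x̄₂) = σ²(1/n₁ + 1/(k·n₁)) = σ²·(k+1)/(k·n₁).
So n₁ = (1 + 1/k)·((z_{α/2} + z_β)/d)² = 1.667 × (2.996/0.37)².
n₁ = 1.667 × 65.57 = 109.3.
Round up: n₁ = 110, giving n₂ = 1.5 × 110 = 165.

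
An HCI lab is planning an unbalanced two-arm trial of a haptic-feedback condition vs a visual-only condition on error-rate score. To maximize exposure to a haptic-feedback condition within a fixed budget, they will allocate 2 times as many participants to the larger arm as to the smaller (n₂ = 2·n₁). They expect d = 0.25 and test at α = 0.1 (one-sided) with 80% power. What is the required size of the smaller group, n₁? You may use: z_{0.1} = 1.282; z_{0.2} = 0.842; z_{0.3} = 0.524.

n₁ = 109

With allocation ratio k = n₂/n₁ = 2, Var(x̄₁−x̄₂) = σ²(1/n₁ + 1/(k·n₁)) = σ²·(k+1)/(k·n₁).
So n₁ = (1 + 1/k)·((z_{α} + z_β)/d)² = 1.500 × (2.124/0.25)².
n₁ = 1.500 × 72.18 = 108.3.
Round up: n₁ = 109, giving n₂ = 2 × 109 = 218.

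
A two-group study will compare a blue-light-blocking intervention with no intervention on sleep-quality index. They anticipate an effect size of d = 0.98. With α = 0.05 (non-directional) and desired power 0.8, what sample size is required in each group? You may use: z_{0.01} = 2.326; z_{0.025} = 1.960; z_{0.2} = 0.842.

n = 17 per group

For two independent groups with equal n: n = 2·((z_{α/2} + z_β) / d)².
z_{α/2} + z_β = 1.960 + 0.842 = 2.802.
n = 2 × (2.802 / 0.98)² = 2 × 2.859² = 2 × 8.17 = 16.3.
Round up to the next whole participant.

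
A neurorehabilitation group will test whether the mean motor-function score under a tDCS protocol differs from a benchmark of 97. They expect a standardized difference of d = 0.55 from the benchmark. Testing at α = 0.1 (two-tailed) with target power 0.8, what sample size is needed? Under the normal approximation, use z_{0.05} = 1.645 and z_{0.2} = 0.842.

n = 21

For a one-sample test: n = ((z_{α/2} + z_β) / d)².
z_{α/2} + z_β = 1.645 + 0.842 = 2.487.
n = (2.487 / 0.55)² = 4.522² = 20.45.
Round up.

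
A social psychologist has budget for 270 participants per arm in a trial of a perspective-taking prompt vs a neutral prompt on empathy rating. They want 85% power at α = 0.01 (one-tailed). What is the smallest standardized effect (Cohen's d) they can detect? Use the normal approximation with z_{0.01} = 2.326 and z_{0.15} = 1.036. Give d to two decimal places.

d_min ≈ 0.29

For two independent groups of n = 270 each: d_min = (z_{α} + z_β)·√(2/n).
z-sum = 2.326 + 1.036 = 3.362.
d_min = 3.362 × √(2/270) = 3.362 × 0.0861 = 0.289.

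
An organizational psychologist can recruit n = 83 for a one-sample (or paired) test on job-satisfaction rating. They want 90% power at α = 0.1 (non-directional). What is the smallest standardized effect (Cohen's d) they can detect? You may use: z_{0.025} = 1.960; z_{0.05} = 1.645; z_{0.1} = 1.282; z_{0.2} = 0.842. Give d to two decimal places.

d_min ≈ 0.32

For a single sample (or paired design) of n = 83: d_min = (z_{α/2} + z_β)/√n.
z-sum = 1.645 + 1.282 = 2.927.
d_min = 2.927 / √83 = 2.927 / 9.110 = 0.321.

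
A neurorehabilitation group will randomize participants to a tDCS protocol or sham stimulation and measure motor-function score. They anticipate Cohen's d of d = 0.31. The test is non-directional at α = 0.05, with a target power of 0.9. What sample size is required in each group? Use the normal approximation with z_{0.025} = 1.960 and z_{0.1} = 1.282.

For two independent groups with equal n: n = 2·((z_{α/2} + z_β) / d)².
z_{α/2} + z_β = 1.960 + 1.282 = 3.242.
n = 2 × (3.242 / 0.31)² = 2 × 10.458² = 2 × 109.37 = 218.7.
Round up to the next whole participant.

n = 219 per group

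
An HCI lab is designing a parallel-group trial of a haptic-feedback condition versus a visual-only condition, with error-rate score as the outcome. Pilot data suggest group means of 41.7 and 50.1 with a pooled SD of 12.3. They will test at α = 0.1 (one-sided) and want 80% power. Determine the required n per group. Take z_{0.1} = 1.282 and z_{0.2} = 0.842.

Cohen's d = |M₁ − M₂| / SD_pooled = |41.7 − 50.1| / 12.3 = 8.4 / 12.3 = 0.683.
For two independent groups with equal n: n = 2·((z_{α} + z_β) / d)².
z_{α} + z_β = 1.282 + 0.842 = 2.124.
n = 2 × (2.124 / 0.683)² = 2 × 3.110² = 2 × 9.67 = 19.3.
Round up to the next whole participant.

n = 20 per group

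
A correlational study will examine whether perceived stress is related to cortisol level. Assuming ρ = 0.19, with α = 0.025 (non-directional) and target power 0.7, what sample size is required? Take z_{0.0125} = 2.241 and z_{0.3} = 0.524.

n = 210

Fisher's z: C = ½·ln((1+r)/(1−r)) = ½·ln(1.4691) = 0.1923.
n = ((z_{α/2} + z_β)/C)² + 3.
(2.241 + 0.524) / 0.1923 = 2.765 / 0.1923 = 14.379.
n = 14.379² + 3 = 206.74 + 3 = 209.7.
Round up.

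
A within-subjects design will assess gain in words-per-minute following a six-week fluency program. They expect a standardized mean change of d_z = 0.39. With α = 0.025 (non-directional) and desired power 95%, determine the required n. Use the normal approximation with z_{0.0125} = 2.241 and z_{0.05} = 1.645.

n = 100 pairs

For a paired (one-sample on differences) test: n = ((z_{α/2} + z_β) / d)².
z_{α/2} + z_β = 2.241 + 1.645 = 3.886.
n = (3.886 / 0.39)² = 9.964² = 99.28.
Round up.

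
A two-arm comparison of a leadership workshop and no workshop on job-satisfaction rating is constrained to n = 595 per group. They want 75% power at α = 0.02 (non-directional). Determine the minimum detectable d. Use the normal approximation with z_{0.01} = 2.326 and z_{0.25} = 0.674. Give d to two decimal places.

For two independent groups of n = 595 each: d_min = (z_{α/2} + z_β)·√(2/n).
z-sum = 2.326 + 0.674 = 3.000.
d_min = 3.000 × √(2/595) = 3.000 × 0.0580 = 0.174.

d_min ≈ 0.17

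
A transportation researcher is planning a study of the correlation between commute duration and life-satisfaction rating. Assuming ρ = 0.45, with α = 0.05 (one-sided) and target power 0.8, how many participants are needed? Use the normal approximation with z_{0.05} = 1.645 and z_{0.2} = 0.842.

n = 30

Fisher's z: C = ½·ln((1+r)/(1−r)) = ½·ln(2.6364) = 0.4847.
n = ((z_{α} + z_β)/C)² + 3.
(1.645 + 0.842) / 0.4847 = 2.487 / 0.4847 = 5.131.
n = 5.131² + 3 = 26.33 + 3 = 29.3.
Round up.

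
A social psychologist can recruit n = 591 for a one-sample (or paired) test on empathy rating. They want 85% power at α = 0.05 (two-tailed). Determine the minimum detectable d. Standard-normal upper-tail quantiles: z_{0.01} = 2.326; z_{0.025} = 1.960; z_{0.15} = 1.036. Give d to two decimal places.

For a single sample (or paired design) of n = 591: d_min = (z_{α/2} + z_β)/√n.
z-sum = 1.960 + 1.036 = 2.996.
d_min = 2.996 / √591 = 2.996 / 24.310 = 0.123.

d_min ≈ 0.12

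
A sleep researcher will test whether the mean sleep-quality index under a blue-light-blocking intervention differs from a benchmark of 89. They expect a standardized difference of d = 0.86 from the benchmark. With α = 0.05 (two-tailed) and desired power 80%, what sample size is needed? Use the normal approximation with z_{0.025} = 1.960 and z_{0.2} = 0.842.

n = 11

For a one-sample test: n = ((z_{α/2} + z_β) / d)².
z_{α/2} + z_β = 1.960 + 0.842 = 2.802.
n = (2.802 / 0.86)² = 3.258² = 10.62.
Round up.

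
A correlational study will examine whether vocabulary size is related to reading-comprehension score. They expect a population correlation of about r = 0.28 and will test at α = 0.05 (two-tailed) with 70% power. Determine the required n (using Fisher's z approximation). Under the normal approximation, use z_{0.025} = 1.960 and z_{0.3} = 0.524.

n = 78

Fisher's z: C = ½·ln((1+r)/(1−r)) = ½·ln(1.7778) = 0.2877.
n = ((z_{α/2} + z_β)/C)² + 3.
(1.960 + 0.524) / 0.2877 = 2.484 / 0.2877 = 8.634.
n = 8.634² + 3 = 74.55 + 3 = 77.5.
Round up.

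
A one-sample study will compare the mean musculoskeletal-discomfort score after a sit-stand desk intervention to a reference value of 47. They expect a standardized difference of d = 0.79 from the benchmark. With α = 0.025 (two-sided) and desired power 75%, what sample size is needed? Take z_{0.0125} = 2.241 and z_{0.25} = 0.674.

n = 14

For a one-sample test: n = ((z_{α/2} + z_β) / d)².
z_{α/2} + z_β = 2.241 + 0.674 = 2.915.
n = (2.915 / 0.79)² = 3.690² = 13.62.
Round up.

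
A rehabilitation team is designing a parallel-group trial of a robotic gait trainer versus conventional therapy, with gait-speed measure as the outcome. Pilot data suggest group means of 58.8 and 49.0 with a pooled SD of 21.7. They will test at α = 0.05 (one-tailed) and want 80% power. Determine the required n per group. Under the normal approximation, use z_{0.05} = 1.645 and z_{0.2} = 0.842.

n = 61 per group

Cohen's d = |M₁ − M₂| / SD_pooled = |58.8 − 49.0| / 21.7 = 9.8 / 21.7 = 0.452.
For two independent groups with equal n: n = 2·((z_{α} + z_β) / d)².
z_{α} + z_β = 1.645 + 0.842 = 2.487.
n = 2 × (2.487 / 0.452)² = 2 × 5.502² = 2 × 30.27 = 60.5.
Round up to the next whole participant.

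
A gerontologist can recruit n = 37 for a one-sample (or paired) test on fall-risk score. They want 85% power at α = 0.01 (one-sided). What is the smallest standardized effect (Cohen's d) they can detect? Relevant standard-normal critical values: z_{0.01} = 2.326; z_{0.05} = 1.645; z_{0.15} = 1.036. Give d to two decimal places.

d_min ≈ 0.55

For a single sample (or paired design) of n = 37: d_min = (z_{α} + z_β)/√n.
z-sum = 2.326 + 1.036 = 3.362.
d_min = 3.362 / √37 = 3.362 / 6.083 = 0.553.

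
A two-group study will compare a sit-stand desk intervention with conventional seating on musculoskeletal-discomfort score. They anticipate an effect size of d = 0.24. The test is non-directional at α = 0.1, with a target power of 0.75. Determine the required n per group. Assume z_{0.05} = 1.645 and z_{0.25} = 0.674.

For two independent groups with equal n: n = 2·((z_{α/2} + z_β) / d)².
z_{α/2} + z_β = 1.645 + 0.674 = 2.319.
n = 2 × (2.319 / 0.24)² = 2 × 9.662² = 2 × 93.36 = 186.7.
Round up to the next whole participant.

n = 187 per group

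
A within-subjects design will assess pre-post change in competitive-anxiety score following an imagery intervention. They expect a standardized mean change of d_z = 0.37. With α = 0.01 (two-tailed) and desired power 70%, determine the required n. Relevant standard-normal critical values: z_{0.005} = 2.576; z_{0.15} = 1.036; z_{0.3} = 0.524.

n = 71 pairs

For a paired (one-sample on differences) test: n = ((z_{α/2} + z_β) / d)².
z_{α/2} + z_β = 2.576 + 0.524 = 3.100.
n = (3.100 / 0.37)² = 8.378² = 70.20.
Round up.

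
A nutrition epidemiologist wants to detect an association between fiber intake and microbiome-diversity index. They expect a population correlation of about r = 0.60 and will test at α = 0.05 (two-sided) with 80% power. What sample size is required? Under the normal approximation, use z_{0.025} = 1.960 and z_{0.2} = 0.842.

n = 20

Fisher's z: C = ½·ln((1+r)/(1−r)) = ½·ln(4.0000) = 0.6931.
n = ((z_{α/2} + z_β)/C)² + 3.
(1.960 + 0.842) / 0.6931 = 2.802 / 0.6931 = 4.043.
n = 4.043² + 3 = 16.34 + 3 = 19.3.
Round up.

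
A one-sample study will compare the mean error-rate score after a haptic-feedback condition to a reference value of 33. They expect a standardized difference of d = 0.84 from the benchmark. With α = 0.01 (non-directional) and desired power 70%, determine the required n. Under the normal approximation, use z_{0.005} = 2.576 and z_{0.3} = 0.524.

For a one-sample test: n = ((z_{α/2} + z_β) / d)².
z_{α/2} + z_β = 2.576 + 0.524 = 3.100.
n = (3.100 / 0.84)² = 3.690² = 13.62.
Round up.

n = 14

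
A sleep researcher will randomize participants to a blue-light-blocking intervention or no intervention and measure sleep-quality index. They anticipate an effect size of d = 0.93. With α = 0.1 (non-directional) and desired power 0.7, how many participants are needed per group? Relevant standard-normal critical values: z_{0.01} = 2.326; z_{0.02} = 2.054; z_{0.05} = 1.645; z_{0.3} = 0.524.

For two independent groups with equal n: n = 2·((z_{α/2} + z_β) / d)².
z_{α/2} + z_β = 1.645 + 0.524 = 2.169.
n = 2 × (2.169 / 0.93)² = 2 × 2.332² = 2 × 5.44 = 10.9.
Round up to the next whole participant.

n = 11 per group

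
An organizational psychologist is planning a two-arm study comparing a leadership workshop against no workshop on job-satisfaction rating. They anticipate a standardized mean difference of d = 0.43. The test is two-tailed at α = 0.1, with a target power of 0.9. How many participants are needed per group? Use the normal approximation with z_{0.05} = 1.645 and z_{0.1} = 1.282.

n = 93 per group

For two independent groups with equal n: n = 2·((z_{α/2} + z_β) / d)².
z_{α/2} + z_β = 1.645 + 1.282 = 2.927.
n = 2 × (2.927 / 0.43)² = 2 × 6.807² = 2 × 46.33 = 92.7.
Round up to the next whole participant.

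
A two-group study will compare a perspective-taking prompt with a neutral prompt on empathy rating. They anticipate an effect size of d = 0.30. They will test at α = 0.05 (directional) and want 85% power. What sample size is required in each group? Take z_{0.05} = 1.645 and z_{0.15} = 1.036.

For two independent groups with equal n: n = 2·((z_{α} + z_β) / d)².
z_{α} + z_β = 1.645 + 1.036 = 2.681.
n = 2 × (2.681 / 0.30)² = 2 × 8.937² = 2 × 79.86 = 159.7.
Round up to the next whole participant.

n = 160 per group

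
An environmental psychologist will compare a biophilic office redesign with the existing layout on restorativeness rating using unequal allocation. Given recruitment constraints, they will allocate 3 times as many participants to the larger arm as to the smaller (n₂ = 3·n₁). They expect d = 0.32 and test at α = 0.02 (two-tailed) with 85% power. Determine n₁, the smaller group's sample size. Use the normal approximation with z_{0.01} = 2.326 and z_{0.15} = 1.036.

With allocation ratio k = n₂/n₁ = 3, Var(x̄₁−x̄₂) = σ²(1/n₁ + 1/(k·n₁)) = σ²·(k+1)/(k·n₁).
So n₁ = (1 + 1/k)·((z_{α/2} + z_β)/d)² = 1.333 × (3.362/0.32)².
n₁ = 1.333 × 110.38 = 147.2.
Round up: n₁ = 148, giving n₂ = 3 × 148 = 444.

n₁ = 148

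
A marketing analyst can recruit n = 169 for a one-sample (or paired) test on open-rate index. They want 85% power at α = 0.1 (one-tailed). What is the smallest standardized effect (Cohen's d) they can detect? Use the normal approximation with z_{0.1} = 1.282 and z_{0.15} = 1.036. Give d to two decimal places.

For a single sample (or paired design) of n = 169: d_min = (z_{α} + z_β)/√n.
z-sum = 1.282 + 1.036 = 2.318.
d_min = 2.318 / √169 = 2.318 / 13.000 = 0.178.

d_min ≈ 0.18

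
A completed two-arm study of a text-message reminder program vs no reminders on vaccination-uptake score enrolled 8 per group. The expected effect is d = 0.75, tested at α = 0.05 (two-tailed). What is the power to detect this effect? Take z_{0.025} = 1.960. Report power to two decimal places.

power ≈ 0.32

For two equal groups, power = Φ(d·√(n/2) − z_{α/2}).
d·√(n/2) = 0.75 × √(8/2) = 0.75 × 2.000 = 1.500.
z_β = 1.500 − 1.960 = -0.460.
Power = Φ(-0.460) = 0.323.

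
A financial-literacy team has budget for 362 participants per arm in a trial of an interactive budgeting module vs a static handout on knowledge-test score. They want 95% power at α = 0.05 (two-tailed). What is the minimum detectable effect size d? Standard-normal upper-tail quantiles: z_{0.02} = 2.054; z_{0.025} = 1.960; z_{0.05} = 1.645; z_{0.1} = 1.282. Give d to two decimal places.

d_min ≈ 0.27

For two independent groups of n = 362 each: d_min = (z_{α/2} + z_β)·√(2/n).
z-sum = 1.960 + 1.645 = 3.605.
d_min = 3.605 × √(2/362) = 3.605 × 0.0743 = 0.268.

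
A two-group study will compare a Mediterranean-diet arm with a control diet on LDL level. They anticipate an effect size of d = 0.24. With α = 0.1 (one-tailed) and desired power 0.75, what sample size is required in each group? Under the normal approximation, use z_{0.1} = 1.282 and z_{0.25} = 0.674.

For two independent groups with equal n: n = 2·((z_{α} + z_β) / d)².
z_{α} + z_β = 1.282 + 0.674 = 1.956.
n = 2 × (1.956 / 0.24)² = 2 × 8.150² = 2 × 66.42 = 132.8.
Round up to the next whole participant.

n = 133 per group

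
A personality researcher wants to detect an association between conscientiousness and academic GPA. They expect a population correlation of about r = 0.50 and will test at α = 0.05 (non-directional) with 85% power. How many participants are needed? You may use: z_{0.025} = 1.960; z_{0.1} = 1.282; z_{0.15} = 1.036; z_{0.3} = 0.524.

n = 33

Fisher's z: C = ½·ln((1+r)/(1−r)) = ½·ln(3.0000) = 0.5493.
n = ((z_{α/2} + z_β)/C)² + 3.
(1.960 + 1.036) / 0.5493 = 2.996 / 0.5493 = 5.454.
n = 5.454² + 3 = 29.75 + 3 = 32.7.
Round up.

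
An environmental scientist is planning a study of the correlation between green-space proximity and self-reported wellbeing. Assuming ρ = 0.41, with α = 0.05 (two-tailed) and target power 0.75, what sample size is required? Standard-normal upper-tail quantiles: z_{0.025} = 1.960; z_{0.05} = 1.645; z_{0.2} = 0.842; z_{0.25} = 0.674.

Fisher's z: C = ½·ln((1+r)/(1−r)) = ½·ln(2.3898) = 0.4356.
n = ((z_{α/2} + z_β)/C)² + 3.
(1.960 + 0.674) / 0.4356 = 2.634 / 0.4356 = 6.047.
n = 6.047² + 3 = 36.56 + 3 = 39.6.
Round up.

n = 40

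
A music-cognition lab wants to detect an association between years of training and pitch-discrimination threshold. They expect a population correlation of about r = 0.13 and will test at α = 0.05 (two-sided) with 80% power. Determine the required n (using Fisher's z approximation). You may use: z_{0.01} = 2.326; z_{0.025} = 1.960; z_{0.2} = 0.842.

Fisher's z: C = ½·ln((1+r)/(1−r)) = ½·ln(1.2989) = 0.1307.
n = ((z_{α/2} + z_β)/C)² + 3.
(1.960 + 0.842) / 0.1307 = 2.802 / 0.1307 = 21.438.
n = 21.438² + 3 = 459.61 + 3 = 462.6.
Round up.

n = 463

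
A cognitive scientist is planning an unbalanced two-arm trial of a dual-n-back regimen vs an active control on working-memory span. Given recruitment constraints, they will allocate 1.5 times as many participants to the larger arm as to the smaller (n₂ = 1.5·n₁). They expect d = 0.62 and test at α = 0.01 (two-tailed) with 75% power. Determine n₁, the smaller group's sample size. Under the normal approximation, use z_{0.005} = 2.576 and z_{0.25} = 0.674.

n₁ = 46

With allocation ratio k = n₂/n₁ = 1.5, Var(x̄₁−x̄₂) = σ²(1/n₁ + 1/(k·n₁)) = σ²·(k+1)/(k·n₁).
So n₁ = (1 + 1/k)·((z_{α/2} + z_β)/d)² = 1.667 × (3.250/0.62)².
n₁ = 1.667 × 27.48 = 45.8.
Round up: n₁ = 46, giving n₂ = 1.5 × 46 = 69.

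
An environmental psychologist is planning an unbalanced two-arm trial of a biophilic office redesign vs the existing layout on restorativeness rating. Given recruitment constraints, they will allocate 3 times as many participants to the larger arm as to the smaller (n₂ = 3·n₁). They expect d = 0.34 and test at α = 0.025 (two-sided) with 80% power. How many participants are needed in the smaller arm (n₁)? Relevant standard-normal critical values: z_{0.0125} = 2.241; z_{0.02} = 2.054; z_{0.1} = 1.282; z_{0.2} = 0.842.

With allocation ratio k = n₂/n₁ = 3, Var(x̄₁−x̄₂) = σ²(1/n₁ + 1/(k·n₁)) = σ²·(k+1)/(k·n₁).
So n₁ = (1 + 1/k)·((z_{α/2} + z_β)/d)² = 1.333 × (3.083/0.34)².
n₁ = 1.333 × 82.22 = 109.6.
Round up: n₁ = 110, giving n₂ = 3 × 110 = 330.

n₁ = 110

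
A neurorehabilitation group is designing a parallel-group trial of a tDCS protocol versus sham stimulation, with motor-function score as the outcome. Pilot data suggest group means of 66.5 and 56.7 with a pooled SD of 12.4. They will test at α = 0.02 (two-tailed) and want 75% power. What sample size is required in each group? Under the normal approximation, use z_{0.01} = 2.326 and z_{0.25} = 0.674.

Cohen's d = |M₁ − M₂| / SD_pooled = |66.5 − 56.7| / 12.4 = 9.8 / 12.4 = 0.790.
For two independent groups with equal n: n = 2·((z_{α/2} + z_β) / d)².
z_{α/2} + z_β = 2.326 + 0.674 = 3.000.
n = 2 × (3.000 / 0.790)² = 2 × 3.797² = 2 × 14.42 = 28.8.
Round up to the next whole participant.

n = 29 per group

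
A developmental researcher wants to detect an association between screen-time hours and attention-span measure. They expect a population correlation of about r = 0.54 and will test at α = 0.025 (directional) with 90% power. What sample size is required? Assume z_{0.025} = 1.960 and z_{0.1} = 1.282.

n = 32

Fisher's z: C = ½·ln((1+r)/(1−r)) = ½·ln(3.3478) = 0.6042.
n = ((z_{α} + z_β)/C)² + 3.
(1.960 + 1.282) / 0.6042 = 3.242 / 0.6042 = 5.366.
n = 5.366² + 3 = 28.79 + 3 = 31.8.
Round up.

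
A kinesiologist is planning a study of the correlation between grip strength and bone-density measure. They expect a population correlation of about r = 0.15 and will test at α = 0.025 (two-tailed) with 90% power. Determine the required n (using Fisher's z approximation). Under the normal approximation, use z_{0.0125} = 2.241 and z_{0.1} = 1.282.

Fisher's z: C = ½·ln((1+r)/(1−r)) = ½·ln(1.3529) = 0.1511.
n = ((z_{α/2} + z_β)/C)² + 3.
(2.241 + 1.282) / 0.1511 = 3.523 / 0.1511 = 23.316.
n = 23.316² + 3 = 543.62 + 3 = 546.6.
Round up.

n = 547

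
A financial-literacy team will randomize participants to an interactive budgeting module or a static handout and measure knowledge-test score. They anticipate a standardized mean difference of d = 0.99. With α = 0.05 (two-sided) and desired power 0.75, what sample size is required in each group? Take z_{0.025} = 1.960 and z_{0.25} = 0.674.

For two independent groups with equal n: n = 2·((z_{α/2} + z_β) / d)².
z_{α/2} + z_β = 1.960 + 0.674 = 2.634.
n = 2 × (2.634 / 0.99)² = 2 × 2.661² = 2 × 7.08 = 14.2.
Round up to the next whole participant.

n = 15 per group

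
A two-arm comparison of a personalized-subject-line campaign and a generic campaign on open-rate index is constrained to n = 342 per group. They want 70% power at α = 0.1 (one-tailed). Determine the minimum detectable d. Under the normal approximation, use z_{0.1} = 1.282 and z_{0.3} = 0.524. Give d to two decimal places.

For two independent groups of n = 342 each: d_min = (z_{α} + z_β)·√(2/n).
z-sum = 1.282 + 0.524 = 1.806.
d_min = 1.806 × √(2/342) = 1.806 × 0.0765 = 0.138.

d_min ≈ 0.14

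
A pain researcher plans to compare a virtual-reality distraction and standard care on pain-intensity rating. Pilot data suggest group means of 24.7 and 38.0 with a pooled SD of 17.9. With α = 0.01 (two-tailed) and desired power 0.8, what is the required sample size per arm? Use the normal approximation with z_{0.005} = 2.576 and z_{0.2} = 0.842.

n = 43 per group

Cohen's d = |M₁ − M₂| / SD_pooled = |24.7 − 38.0| / 17.9 = 13.3 / 17.9 = 0.743.
For two independent groups with equal n: n = 2·((z_{α/2} + z_β) / d)².
z_{α/2} + z_β = 2.576 + 0.842 = 3.418.
n = 2 × (3.418 / 0.743)² = 2 × 4.600² = 2 × 21.16 = 42.3.
Round up to the next whole participant.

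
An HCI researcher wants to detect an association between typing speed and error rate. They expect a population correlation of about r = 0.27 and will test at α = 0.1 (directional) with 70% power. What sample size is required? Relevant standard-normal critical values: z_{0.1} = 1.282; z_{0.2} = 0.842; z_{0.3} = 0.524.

n = 46

Fisher's z: C = ½·ln((1+r)/(1−r)) = ½·ln(1.7397) = 0.2769.
n = ((z_{α} + z_β)/C)² + 3.
(1.282 + 0.524) / 0.2769 = 1.806 / 0.2769 = 6.522.
n = 6.522² + 3 = 42.54 + 3 = 45.5.
Round up.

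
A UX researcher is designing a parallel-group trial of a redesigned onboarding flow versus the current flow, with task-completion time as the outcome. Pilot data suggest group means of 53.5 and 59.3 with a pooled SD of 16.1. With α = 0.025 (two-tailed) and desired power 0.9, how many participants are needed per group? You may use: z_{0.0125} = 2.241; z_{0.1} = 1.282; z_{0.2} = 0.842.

Cohen's d = |M₁ − M₂| / SD_pooled = |53.5 − 59.3| / 16.1 = 5.8 / 16.1 = 0.360.
For two independent groups with equal n: n = 2·((z_{α/2} + z_β) / d)².
z_{α/2} + z_β = 2.241 + 1.282 = 3.523.
n = 2 × (3.523 / 0.360)² = 2 × 9.786² = 2 × 95.77 = 191.5.
Round up to the next whole participant.

n = 192 per group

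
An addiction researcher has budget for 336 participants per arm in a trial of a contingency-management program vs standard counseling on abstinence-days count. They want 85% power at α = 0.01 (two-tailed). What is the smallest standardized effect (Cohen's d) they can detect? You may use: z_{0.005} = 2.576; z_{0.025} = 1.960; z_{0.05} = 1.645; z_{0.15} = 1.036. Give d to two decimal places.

For two independent groups of n = 336 each: d_min = (z_{α/2} + z_β)·√(2/n).
z-sum = 2.576 + 1.036 = 3.612.
d_min = 3.612 × √(2/336) = 3.612 × 0.0772 = 0.279.

d_min ≈ 0.28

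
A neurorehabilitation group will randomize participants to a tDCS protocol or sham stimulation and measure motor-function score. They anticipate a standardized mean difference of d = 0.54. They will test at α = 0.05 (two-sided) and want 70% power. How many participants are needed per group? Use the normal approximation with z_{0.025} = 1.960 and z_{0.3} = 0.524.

n = 43 per group

For two independent groups with equal n: n = 2·((z_{α/2} + z_β) / d)².
z_{α/2} + z_β = 1.960 + 0.524 = 2.484.
n = 2 × (2.484 / 0.54)² = 2 × 4.600² = 2 × 21.16 = 42.3.
Round up to the next whole participant.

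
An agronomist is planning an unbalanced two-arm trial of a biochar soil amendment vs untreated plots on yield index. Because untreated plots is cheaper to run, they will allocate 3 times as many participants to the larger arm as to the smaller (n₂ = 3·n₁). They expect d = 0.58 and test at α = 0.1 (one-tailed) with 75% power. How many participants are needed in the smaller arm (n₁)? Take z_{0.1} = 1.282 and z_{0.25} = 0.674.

With allocation ratio k = n₂/n₁ = 3, Var(x̄₁−x̄₂) = σ²(1/n₁ + 1/(k·n₁)) = σ²·(k+1)/(k·n₁).
So n₁ = (1 + 1/k)·((z_{α} + z_β)/d)² = 1.333 × (1.956/0.58)².
n₁ = 1.333 × 11.37 = 15.2.
Round up: n₁ = 16, giving n₂ = 3 × 16 = 48.

n₁ = 16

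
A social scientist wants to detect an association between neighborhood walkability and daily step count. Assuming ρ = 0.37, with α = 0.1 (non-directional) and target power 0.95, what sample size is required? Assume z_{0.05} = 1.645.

n = 75

Fisher's z: C = ½·ln((1+r)/(1−r)) = ½·ln(2.1746) = 0.3884.
n = ((z_{α/2} + z_β)/C)² + 3.
(1.645 + 1.645) / 0.3884 = 3.290 / 0.3884 = 8.471.
n = 8.471² + 3 = 71.75 + 3 = 74.8.
Round up.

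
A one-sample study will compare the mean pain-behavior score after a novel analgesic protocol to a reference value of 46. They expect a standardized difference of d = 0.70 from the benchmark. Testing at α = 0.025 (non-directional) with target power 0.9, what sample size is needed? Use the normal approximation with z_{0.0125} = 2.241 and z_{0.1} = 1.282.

n = 26

For a one-sample test: n = ((z_{α/2} + z_β) / d)².
z_{α/2} + z_β = 2.241 + 1.282 = 3.523.
n = (3.523 / 0.70)² = 5.033² = 25.33.
Round up.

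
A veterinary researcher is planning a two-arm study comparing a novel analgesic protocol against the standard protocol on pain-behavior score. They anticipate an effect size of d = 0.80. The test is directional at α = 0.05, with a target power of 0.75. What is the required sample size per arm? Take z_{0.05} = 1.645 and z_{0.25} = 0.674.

n = 17 per group

For two independent groups with equal n: n = 2·((z_{α} + z_β) / d)².
z_{α} + z_β = 1.645 + 0.674 = 2.319.
n = 2 × (2.319 / 0.80)² = 2 × 2.899² = 2 × 8.40 = 16.8.
Round up to the next whole participant.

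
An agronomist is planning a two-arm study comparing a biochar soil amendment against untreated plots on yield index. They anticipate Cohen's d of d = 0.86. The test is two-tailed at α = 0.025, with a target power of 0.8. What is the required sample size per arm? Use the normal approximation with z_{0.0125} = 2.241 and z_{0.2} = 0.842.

For two independent groups with equal n: n = 2·((z_{α/2} + z_β) / d)².
z_{α/2} + z_β = 2.241 + 0.842 = 3.083.
n = 2 × (3.083 / 0.86)² = 2 × 3.585² = 2 × 12.85 = 25.7.
Round up to the next whole participant.

n = 26 per group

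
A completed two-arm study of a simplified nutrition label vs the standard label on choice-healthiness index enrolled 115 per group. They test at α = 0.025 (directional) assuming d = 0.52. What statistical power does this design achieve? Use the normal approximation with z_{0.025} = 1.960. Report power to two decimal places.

For two equal groups, power = Φ(d·√(n/2) − z_{α}).
d·√(n/2) = 0.52 × √(115/2) = 0.52 × 7.583 = 3.943.
z_β = 3.943 − 1.960 = 1.983.
Power = Φ(1.983) = 0.976.

power ≈ 0.98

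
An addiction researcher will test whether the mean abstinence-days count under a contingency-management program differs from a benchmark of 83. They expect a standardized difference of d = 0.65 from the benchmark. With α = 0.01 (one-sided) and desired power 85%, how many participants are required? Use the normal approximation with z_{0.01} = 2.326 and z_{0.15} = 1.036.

For a one-sample test: n = ((z_{α} + z_β) / d)².
z_{α} + z_β = 2.326 + 1.036 = 3.362.
n = (3.362 / 0.65)² = 5.172² = 26.75.
Round up.

n = 27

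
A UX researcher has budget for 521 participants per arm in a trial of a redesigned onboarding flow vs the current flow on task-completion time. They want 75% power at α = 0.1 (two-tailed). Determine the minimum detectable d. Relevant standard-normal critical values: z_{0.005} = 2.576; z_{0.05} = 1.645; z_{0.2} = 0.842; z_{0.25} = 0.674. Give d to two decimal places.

For two independent groups of n = 521 each: d_min = (z_{α/2} + z_β)·√(2/n).
z-sum = 1.645 + 0.674 = 2.319.
d_min = 2.319 × √(2/521) = 2.319 × 0.0620 = 0.144.

d_min ≈ 0.14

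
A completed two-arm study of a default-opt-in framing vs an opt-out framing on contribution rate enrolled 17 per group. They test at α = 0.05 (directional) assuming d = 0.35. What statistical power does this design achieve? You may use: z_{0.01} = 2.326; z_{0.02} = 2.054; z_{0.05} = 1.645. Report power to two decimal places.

For two equal groups, power = Φ(d·√(n/2) − z_{α}).
d·√(n/2) = 0.35 × √(17/2) = 0.35 × 2.915 = 1.020.
z_β = 1.020 − 1.645 = -0.625.
Power = Φ(-0.625) = 0.266.

power ≈ 0.27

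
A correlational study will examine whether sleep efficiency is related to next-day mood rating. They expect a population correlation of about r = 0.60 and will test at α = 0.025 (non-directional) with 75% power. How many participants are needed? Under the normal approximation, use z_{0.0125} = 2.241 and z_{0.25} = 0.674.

Fisher's z: C = ½·ln((1+r)/(1−r)) = ½·ln(4.0000) = 0.6931.
n = ((z_{α/2} + z_β)/C)² + 3.
(2.241 + 0.674) / 0.6931 = 2.915 / 0.6931 = 4.206.
n = 4.206² + 3 = 17.69 + 3 = 20.7.
Round up.

n = 21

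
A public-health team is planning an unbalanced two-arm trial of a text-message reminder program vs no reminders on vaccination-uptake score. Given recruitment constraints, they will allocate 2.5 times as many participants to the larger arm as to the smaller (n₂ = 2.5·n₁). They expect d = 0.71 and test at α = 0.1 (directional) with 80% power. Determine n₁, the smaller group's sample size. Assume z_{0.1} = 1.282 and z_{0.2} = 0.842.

n₁ = 13

With allocation ratio k = n₂/n₁ = 2.5, Var(x̄₁−x̄₂) = σ²(1/n₁ + 1/(k·n₁)) = σ²·(k+1)/(k·n₁).
So n₁ = (1 + 1/k)·((z_{α} + z_β)/d)² = 1.400 × (2.124/0.71)².
n₁ = 1.400 × 8.95 = 12.5.
Round up: n₁ = 13, giving n₂ = ⌈2.5 × 13⌉ = ⌈32.5⌉ = 33.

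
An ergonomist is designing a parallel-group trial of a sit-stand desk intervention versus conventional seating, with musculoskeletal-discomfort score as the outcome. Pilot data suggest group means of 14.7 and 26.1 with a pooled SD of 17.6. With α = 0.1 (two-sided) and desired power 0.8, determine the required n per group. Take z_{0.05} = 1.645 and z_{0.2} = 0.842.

n = 30 per group

Cohen's d = |M₁ − M₂| / SD_pooled = |14.7 − 26.1| / 17.6 = 11.4 / 17.6 = 0.648.
For two independent groups with equal n: n = 2·((z_{α/2} + z_β) / d)².
z_{α/2} + z_β = 1.645 + 0.842 = 2.487.
n = 2 × (2.487 / 0.648)² = 2 × 3.838² = 2 × 14.73 = 29.5.
Round up to the next whole participant.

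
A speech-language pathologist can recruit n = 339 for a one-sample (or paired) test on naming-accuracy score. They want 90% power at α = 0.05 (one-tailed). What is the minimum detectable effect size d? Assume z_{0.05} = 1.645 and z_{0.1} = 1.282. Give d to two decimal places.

For a single sample (or paired design) of n = 339: d_min = (z_{α} + z_β)/√n.
z-sum = 1.645 + 1.282 = 2.927.
d_min = 2.927 / √339 = 2.927 / 18.412 = 0.159.

d_min ≈ 0.16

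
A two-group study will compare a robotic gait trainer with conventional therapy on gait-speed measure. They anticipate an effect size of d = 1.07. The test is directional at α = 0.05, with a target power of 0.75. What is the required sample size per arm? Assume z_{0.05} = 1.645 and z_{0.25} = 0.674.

n = 10 per group

For two independent groups with equal n: n = 2·((z_{α} + z_β) / d)².
z_{α} + z_β = 1.645 + 0.674 = 2.319.
n = 2 × (2.319 / 1.07)² = 2 × 2.167² = 2 × 4.70 = 9.4.
Round up to the next whole participant.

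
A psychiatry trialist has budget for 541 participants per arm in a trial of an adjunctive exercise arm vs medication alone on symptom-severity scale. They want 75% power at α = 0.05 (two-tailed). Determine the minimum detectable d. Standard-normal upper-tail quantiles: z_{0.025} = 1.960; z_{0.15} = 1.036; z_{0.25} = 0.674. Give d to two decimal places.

For two independent groups of n = 541 each: d_min = (z_{α/2} + z_β)·√(2/n).
z-sum = 1.960 + 0.674 = 2.634.
d_min = 2.634 × √(2/541) = 2.634 × 0.0608 = 0.160.

d_min ≈ 0.16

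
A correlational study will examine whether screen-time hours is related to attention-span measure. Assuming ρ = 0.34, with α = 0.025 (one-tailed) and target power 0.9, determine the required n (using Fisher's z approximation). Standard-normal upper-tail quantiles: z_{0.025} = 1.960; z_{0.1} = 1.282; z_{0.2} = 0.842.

Fisher's z: C = ½·ln((1+r)/(1−r)) = ½·ln(2.0303) = 0.3541.
n = ((z_{α} + z_β)/C)² + 3.
(1.960 + 1.282) / 0.3541 = 3.242 / 0.3541 = 9.156.
n = 9.156² + 3 = 83.83 + 3 = 86.8.
Round up.

n = 87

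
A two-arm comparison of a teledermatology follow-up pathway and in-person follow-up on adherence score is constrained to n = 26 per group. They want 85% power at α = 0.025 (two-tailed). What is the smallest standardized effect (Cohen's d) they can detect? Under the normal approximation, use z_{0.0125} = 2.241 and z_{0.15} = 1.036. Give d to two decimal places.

For two independent groups of n = 26 each: d_min = (z_{α/2} + z_β)·√(2/n).
z-sum = 2.241 + 1.036 = 3.277.
d_min = 3.277 × √(2/26) = 3.277 × 0.2774 = 0.909.

d_min ≈ 0.91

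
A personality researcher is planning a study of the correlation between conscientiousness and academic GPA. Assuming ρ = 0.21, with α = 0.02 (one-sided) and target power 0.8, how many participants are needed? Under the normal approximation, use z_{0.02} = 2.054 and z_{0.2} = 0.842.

Fisher's z: C = ½·ln((1+r)/(1−r)) = ½·ln(1.5316) = 0.2132.
n = ((z_{α} + z_β)/C)² + 3.
(2.054 + 0.842) / 0.2132 = 2.896 / 0.2132 = 13.583.
n = 13.583² + 3 = 184.51 + 3 = 187.5.
Round up.

n = 188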